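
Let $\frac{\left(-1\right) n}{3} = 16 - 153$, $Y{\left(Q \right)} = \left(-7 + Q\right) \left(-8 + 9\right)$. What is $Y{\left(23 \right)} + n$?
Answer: $427$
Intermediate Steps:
$Y{\left(Q \right)} = -7 + Q$ ($Y{\left(Q \right)} = \left(-7 + Q\right) 1 = -7 + Q$)
$n = 411$ ($n = - 3 \left(16 - 153\right) = \left(-3\right) \left(-137\right) = 411$)
$Y{\left(23 \right)} + n = \left(-7 + 23\right) + 411 = 16 + 411 = 427$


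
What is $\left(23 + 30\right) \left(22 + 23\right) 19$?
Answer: $45315$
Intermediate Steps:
$\left(23 + 30\right) \left(22 + 23\right) 19 = 53 \cdot 45 \cdot 19 = 2385 \cdot 19 = 45315$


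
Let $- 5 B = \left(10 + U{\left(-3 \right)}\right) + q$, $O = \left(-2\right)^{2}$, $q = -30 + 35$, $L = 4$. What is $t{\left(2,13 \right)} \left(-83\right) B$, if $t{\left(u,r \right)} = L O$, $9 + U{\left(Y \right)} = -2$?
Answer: $\frac{5312}{5} \approx 1062.4$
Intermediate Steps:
$U{\left(Y \right)} = -11$ ($U{\left(Y \right)} = -9 - 2 = -11$)
$q = 5$
$O = 4$
$B = - \frac{4}{5}$ ($B = - \frac{\left(10 - 11\right) + 5}{5} = - \frac{-1 + 5}{5} = \left(- \frac{1}{5}\right) 4 = - \frac{4}{5} \approx -0.8$)
$t{\left(u,r \right)} = 16$ ($t{\left(u,r \right)} = 4 \cdot 4 = 16$)
$t{\left(2,13 \right)} \left(-83\right) B = 16 \left(-83\right) \left(- \frac{4}{5}\right) = \left(-1328\right) \left(- \frac{4}{5}\right) = \frac{5312}{5}$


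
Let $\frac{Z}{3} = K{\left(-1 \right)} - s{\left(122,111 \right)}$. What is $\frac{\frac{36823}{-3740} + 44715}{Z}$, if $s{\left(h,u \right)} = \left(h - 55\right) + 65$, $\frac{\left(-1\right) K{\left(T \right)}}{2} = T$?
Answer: $- \frac{12861329}{112200} \approx -114.63$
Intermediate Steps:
$K{\left(T \right)} = - 2 T$
$s{\left(h,u \right)} = 10 + h$ ($s{\left(h,u \right)} = \left(-55 + h\right) + 65 = 10 + h$)
$Z = -390$ ($Z = 3 \left(\left(-2\right) \left(-1\right) - \left(10 + 122\right)\right) = 3 \left(2 - 132\right) = 3 \left(-130\right) = -390$)
$\frac{\frac{36823}{-3740} + 44715}{Z} = \frac{\frac{36823}{-3740} + 44715}{-390} = \left(36823 \left(- \frac{1}{3740}\right) + 44715\right) \left(- \frac{1}{390}\right) = \left(- \frac{36823}{3740} + 44715\right) \left(- \frac{1}{390}\right) = \frac{167197277}{3740} \left(- \frac{1}{390}\right) = - \frac{12861329}{112200}$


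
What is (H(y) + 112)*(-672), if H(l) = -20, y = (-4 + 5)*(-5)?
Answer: -61824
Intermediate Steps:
y = -5 (y = 1*(-5) = -5)
(H(y) + 112)*(-672) = (-20 + 112)*(-672) = 92*(-672) = -61824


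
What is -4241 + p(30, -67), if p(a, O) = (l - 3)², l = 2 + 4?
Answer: -4232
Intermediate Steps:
l = 6
p(a, O) = 9 (p(a, O) = (6 - 3)² = 3² = 9)
-4241 + p(30, -67) = -4241 + 9 = -4232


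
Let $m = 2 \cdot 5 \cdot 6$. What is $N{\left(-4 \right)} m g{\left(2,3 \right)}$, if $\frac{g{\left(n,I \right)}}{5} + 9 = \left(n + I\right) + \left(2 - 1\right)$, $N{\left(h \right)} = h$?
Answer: $3600$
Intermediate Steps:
$g{\left(n,I \right)} = -40 + 5 I + 5 n$ ($g{\left(n,I \right)} = -45 + 5 \left(\left(n + I\right) + \left(2 - 1\right)\right) = -45 + 5 \left(\left(I + n\right) + 1\right) = -45 + 5 \left(1 + I + n\right) = -45 + \left(5 + 5 I + 5 n\right) = -40 + 5 I + 5 n$)
$m = 60$ ($m = 10 \cdot 6 = 60$)
$N{\left(-4 \right)} m g{\left(2,3 \right)} = \left(-4\right) 60 \left(-40 + 5 \cdot 3 + 5 \cdot 2\right) = - 240 \left(-40 + 15 + 10\right) = \left(-240\right) \left(-15\right) = 3600$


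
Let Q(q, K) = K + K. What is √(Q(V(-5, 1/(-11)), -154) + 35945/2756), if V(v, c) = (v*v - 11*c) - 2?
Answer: I*√3314143/106 ≈ 17.174*I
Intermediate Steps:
V(v, c) = -2 + v² - 11*c (V(v, c) = (v² - 11*c) - 2 = -2 + v² - 11*c)
Q(q, K) = 2*K
√(Q(V(-5, 1/(-11)), -154) + 35945/2756) = √(2*(-154) + 35945/2756) = √(-308 + 35945*(1/2756)) = √(-308 + 2765/212) = √(-62531/212) = I*√3314143/106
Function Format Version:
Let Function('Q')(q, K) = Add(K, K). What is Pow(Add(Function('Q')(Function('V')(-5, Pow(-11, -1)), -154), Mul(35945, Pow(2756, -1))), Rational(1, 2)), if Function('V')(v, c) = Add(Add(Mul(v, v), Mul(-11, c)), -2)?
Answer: Mul(Rational(1, 106), I, Pow(3314143, Rational(1, 2))) ≈ Mul(17.174, I)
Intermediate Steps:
Function('V')(v, c) = Add(-2, Pow(v, 2), Mul(-11, c)) (Function('V')(v, c) = Add(Add(Pow(v, 2), Mul(-11, c)), -2) = Add(-2, Pow(v, 2), Mul(-11, c)))
Function('Q')(q, K) = Mul(2, K)
Pow(Add(Function('Q')(Function('V')(-5, Pow(-11, -1)), -154), Mul(35945, Pow(2756, -1))), Rational(1, 2)) = Pow(Add(Mul(2, -154), Mul(35945, Pow(2756, -1))), Rational(1, 2)) = Pow(Add(-308, Mul(35945, Rational(1, 2756))), Rational(1, 2)) = Pow(Add(-308, Rational(2765, 212)), Rational(1, 2)) = Pow(Rational(-62531, 212), Rational(1, 2)) = Mul(Rational(1, 106), I, Pow(3314143, Rational(1, 2)))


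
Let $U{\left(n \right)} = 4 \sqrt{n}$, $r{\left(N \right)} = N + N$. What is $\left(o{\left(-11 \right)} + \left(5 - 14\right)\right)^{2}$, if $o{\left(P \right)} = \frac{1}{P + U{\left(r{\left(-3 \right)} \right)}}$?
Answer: $\frac{16 \left(139 i + 450 \sqrt{6}\right)}{25 i + 88 \sqrt{6}} \approx 81.913 + 0.81731 i$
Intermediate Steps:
$r{\left(N \right)} = 2 N$
$o{\left(P \right)} = \frac{1}{P + 4 i \sqrt{6}}$ ($o{\left(P \right)} = \frac{1}{P + 4 \sqrt{2 \left(-3\right)}} = \frac{1}{P + 4 \sqrt{-6}} = \frac{1}{P + 4 i \sqrt{6}}$)
$\left(o{\left(-11 \right)} + \left(5 - 14\right)\right)^{2} = \left(\frac{1}{-11 + 4 i \sqrt{6}} + \left(5 - 14\right)\right)^{2} = \left(\frac{1}{-11 + 4 i \sqrt{6}} - 9\right)^{2} = \left(-9 + \frac{1}{-11 + 4 i \sqrt{6}}\right)^{2}$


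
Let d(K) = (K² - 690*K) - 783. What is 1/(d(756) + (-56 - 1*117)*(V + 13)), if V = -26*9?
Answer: 1/87346 ≈ 1.1449e-5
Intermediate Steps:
d(K) = -783 + K² - 690*K
V = -234
1/(d(756) + (-56 - 1*117)*(V + 13)) = 1/((-783 + 756² - 690*756) + (-56 - 1*117)*(-234 + 13)) = 1/((-783 + 571536 - 521640) + (-56 - 117)*(-221)) = 1/(49113 - 173*(-221)) = 1/(49113 + 38233) = 1/87346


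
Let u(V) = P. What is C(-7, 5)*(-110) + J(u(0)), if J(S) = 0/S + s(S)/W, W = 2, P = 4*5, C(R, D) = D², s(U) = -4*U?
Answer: -2790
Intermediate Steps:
P = 20
u(V) = 20
J(S) = -2*S (J(S) = 0/S - 4*S/2 = 0 - 4*S*(½) = 0 - 2*S = -2*S)
C(-7, 5)*(-110) + J(u(0)) = 5²*(-110) - 2*20 = 25*(-110) - 40 = -2750 - 40 = -2790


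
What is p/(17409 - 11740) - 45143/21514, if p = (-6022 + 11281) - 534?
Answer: -154262017/121962866 ≈ -1.2648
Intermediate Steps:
p = 4725 (p = 5259 - 534 = 4725)
p/(17409 - 11740) - 45143/21514 = 4725/(17409 - 11740) - 45143/21514 = 4725/5669 - 45143*1/21514 = 4725*(1/5669) - 45143/21514 = 4725/5669 - 45143/21514 = -154262017/121962866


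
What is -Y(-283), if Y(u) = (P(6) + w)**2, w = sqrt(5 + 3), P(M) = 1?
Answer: -9 - 4*sqrt(2) ≈ -14.657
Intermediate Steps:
w = 2*sqrt(2) (w = sqrt(8) = 2*sqrt(2) ≈ 2.8284)
Y(u) = (1 + 2*sqrt(2))**2
-Y(-283) = -(9 + 4*sqrt(2)) = -9 - 4*sqrt(2)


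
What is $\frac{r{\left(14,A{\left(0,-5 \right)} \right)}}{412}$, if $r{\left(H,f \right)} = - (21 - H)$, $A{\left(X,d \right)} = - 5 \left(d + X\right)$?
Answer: $- \frac{7}{412} \approx -0.01699$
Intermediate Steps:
$A{\left(X,d \right)} = - 5 X - 5 d$ ($A{\left(X,d \right)} = - 5 \left(X + d\right) = - 5 X - 5 d$)
$r{\left(H,f \right)} = -21 + H$
$\frac{r{\left(14,A{\left(0,-5 \right)} \right)}}{412} = \frac{-21 + 14}{412} = \left(-7\right) \frac{1}{412} = - \frac{7}{412}$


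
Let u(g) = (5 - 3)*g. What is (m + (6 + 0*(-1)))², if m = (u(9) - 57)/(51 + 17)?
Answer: 136161/4624 ≈ 29.447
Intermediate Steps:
u(g) = 2*g
m = -39/68 (m = (2*9 - 57)/(51 + 17) = (18 - 57)/68 = -39*1/68 = -39/68 ≈ -0.57353)
(m + (6 + 0*(-1)))² = (-39/68 + (6 + 0*(-1)))² = (-39/68 + (6 + 0))² = (-39/68 + 6)² = (369/68)² = 136161/4624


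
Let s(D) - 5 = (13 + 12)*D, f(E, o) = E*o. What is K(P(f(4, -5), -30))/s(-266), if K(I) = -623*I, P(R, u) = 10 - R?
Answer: 1246/443 ≈ 2.8126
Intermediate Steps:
s(D) = 5 + 25*D (s(D) = 5 + (13 + 12)*D = 5 + 25*D)
K(P(f(4, -5), -30))/s(-266) = (-623*(10 - 4*(-5)))/(5 + 25*(-266)) = (-623*(10 - 1*(-20)))/(5 - 6650) = -623*(10 + 20)/(-6645) = -623*30*(-1/6645) = -18690*(-1/6645) = 1246/443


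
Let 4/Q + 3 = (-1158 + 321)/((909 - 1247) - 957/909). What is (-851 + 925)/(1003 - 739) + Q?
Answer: -4351939/600468 ≈ -7.2476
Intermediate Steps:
Q = -102733/13647 (Q = 4/(-3 + (-1158 + 321)/((909 - 1247) - 957/909)) = 4/(-3 - 837/(-338 - 957*1/909)) = 4/(-3 - 837/(-338 - 319/303)) = 4/(-3 - 837/(-102733/303)) = 4/(-3 - 837*(-303/102733)) = 4/(-3 + 253611/102733) = 4/(-54588/102733) = 4*(-102733/54588) = -102733/13647 ≈ -7.5279)
(-851 + 925)/(1003 - 739) + Q = (-851 + 925)/(1003 - 739) - 102733/13647 = 74/264 - 102733/13647 = 74*(1/264) - 102733/13647 = 37/132 - 102733/13647 = -4351939/600468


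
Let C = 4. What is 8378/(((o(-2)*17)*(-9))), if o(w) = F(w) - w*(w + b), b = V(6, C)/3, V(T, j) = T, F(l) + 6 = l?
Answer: 4189/612 ≈ 6.8448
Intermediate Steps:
F(l) = -6 + l
b = 2 (b = 6/3 = 6*(⅓) = 2)
o(w) = -6 + w - w*(2 + w) (o(w) = (-6 + w) - w*(w + 2) = (-6 + w) - w*(2 + w) = -6 + w - w*(2 + w))
8378/(((o(-2)*17)*(-9))) = 8378/((((-6 - 1*(-2) - 1*(-2)²)*17)*(-9))) = 8378/((((-6 + 2 - 1*4)*17)*(-9))) = 8378/((((-6 + 2 - 4)*17)*(-9))) = 8378/((-8*17*(-9))) = 8378/((-136*(-9))) = 8378/1224 = 8378*(1/1224) = 4189/612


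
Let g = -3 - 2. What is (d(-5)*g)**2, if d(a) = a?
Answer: 625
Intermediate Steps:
g = -5
(d(-5)*g)**2 = (-5*(-5))**2 = 25**2 = 625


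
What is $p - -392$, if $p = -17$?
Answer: $375$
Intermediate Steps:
$p - -392 = -17 - -392 = -17 + 392 = 375$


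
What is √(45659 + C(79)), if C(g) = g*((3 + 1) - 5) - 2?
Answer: √45578 ≈ 213.49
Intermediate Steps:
C(g) = -2 - g (C(g) = g*(4 - 5) - 2 = g*(-1) - 2 = -g - 2 = -2 - g)
√(45659 + C(79)) = √(45659 + (-2 - 1*79)) = √(45659 + (-2 - 79)) = √(45659 - 81) = √45578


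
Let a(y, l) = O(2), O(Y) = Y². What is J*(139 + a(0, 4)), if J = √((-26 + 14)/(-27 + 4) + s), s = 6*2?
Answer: 1716*√46/23 ≈ 506.02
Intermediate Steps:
s = 12
a(y, l) = 4 (a(y, l) = 2² = 4)
J = 12*√46/23 (J = √((-26 + 14)/(-27 + 4) + 12) = √(-12/(-23) + 12) = √(-12*(-1/23) + 12) = √(12/23 + 12) = √(288/23) = 12*√46/23 ≈ 3.5386)
J*(139 + a(0, 4)) = (12*√46/23)*(139 + 4) = (12*√46/23)*143 = 1716*√46/23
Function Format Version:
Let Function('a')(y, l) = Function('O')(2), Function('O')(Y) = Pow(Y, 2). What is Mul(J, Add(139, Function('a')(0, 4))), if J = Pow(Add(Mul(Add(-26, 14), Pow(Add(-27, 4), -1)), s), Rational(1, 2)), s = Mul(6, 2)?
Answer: Mul(Rational(1716, 23), Pow(46, Rational(1, 2))) ≈ 506.02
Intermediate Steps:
s = 12
Function('a')(y, l) = 4 (Function('a')(y, l) = Pow(2, 2) = 4)
J = Mul(Rational(12, 23), Pow(46, Rational(1, 2))) (J = Pow(Add(Mul(Add(-26, 14), Pow(Add(-27, 4), -1)), 12), Rational(1, 2)) = Pow(Add(Mul(-12, Pow(-23, -1)), 12), Rational(1, 2)) = Pow(Add(Mul(-12, Rational(-1, 23)), 12), Rational(1, 2)) = Pow(Add(Rational(12, 23), 12), Rational(1, 2)) = Pow(Rational(288, 23), Rational(1, 2)) = Mul(Rational(12, 23), Pow(46, Rational(1, 2))) ≈ 3.5386)
Mul(J, Add(139, Function('a')(0, 4))) = Mul(Mul(Rational(12, 23), Pow(46, Rational(1, 2))), Add(139, 4)) = Mul(Mul(Rational(12, 23), Pow(46, Rational(1, 2))), 143) = Mul(Rational(1716, 23), Pow(46, Rational(1, 2)))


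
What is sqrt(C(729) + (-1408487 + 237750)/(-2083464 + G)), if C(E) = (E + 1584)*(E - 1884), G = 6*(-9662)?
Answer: I*sqrt(3062723110193309277)/1070718 ≈ 1634.5*I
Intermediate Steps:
G = -57972
C(E) = (-1884 + E)*(1584 + E) (C(E) = (1584 + E)*(-1884 + E) = (-1884 + E)*(1584 + E))
sqrt(C(729) + (-1408487 + 237750)/(-2083464 + G)) = sqrt((-2984256 + 729**2 - 300*729) + (-1408487 + 237750)/(-2083464 - 57972)) = sqrt((-2984256 + 531441 - 218700) - 1170737/(-2141436)) = sqrt(-2671515 - 1170737*(-1/2141436)) = sqrt(-2671515 + 1170737/2141436) = sqrt(-5720877224803/2141436) = I*sqrt(3062723110193309277)/1070718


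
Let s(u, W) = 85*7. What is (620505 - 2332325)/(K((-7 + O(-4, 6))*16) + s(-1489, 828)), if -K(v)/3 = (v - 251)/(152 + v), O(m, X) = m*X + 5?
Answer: -150640160/51693 ≈ -2914.1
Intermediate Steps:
O(m, X) = 5 + X*m (O(m, X) = X*m + 5 = 5 + X*m)
s(u, W) = 595
K(v) = -3*(-251 + v)/(152 + v) (K(v) = -3*(v - 251)/(152 + v) = -3*(-251 + v)/(152 + v))
(620505 - 2332325)/(K((-7 + O(-4, 6))*16) + s(-1489, 828)) = (620505 - 2332325)/(3*(251 - (-7 + (5 + 6*(-4)))*16)/(152 + (-7 + (5 + 6*(-4)))*16) + 595) = -1711820/(3*(251 - (-7 + (5 - 24))*16)/(152 + (-7 + (5 - 24))*16) + 595) = -1711820/(3*(251 - (-7 - 19)*16)/(152 + (-7 - 19)*16) + 595) = -1711820/(3*(251 - (-26)*16)/(152 - 26*16) + 595) = -1711820/(3*(251 - 1*(-416))/(152 - 416) + 595) = -1711820/(3*(251 + 416)/(-264) + 595) = -1711820/(3*(-1/264)*667 + 595) = -1711820/(-667/88 + 595) = -1711820/51693/88 = -1711820*88/51693 = -150640160/51693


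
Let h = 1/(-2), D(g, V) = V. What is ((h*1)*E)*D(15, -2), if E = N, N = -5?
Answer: -5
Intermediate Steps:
E = -5
h = -½ ≈ -0.50000
((h*1)*E)*D(15, -2) = (-½*1*(-5))*(-2) = -½*(-5)*(-2) = (5/2)*(-2) = -5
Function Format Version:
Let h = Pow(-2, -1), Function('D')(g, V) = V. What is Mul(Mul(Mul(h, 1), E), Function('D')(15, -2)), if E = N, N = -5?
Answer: -5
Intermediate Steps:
E = -5
h = Rational(-1, 2) ≈ -0.50000
Mul(Mul(Mul(h, 1), E), Function('D')(15, -2)) = Mul(Mul(Mul(Rational(-1, 2), 1), -5), -2) = Mul(Mul(Rational(-1, 2), -5), -2) = Mul(Rational(5, 2), -2) = -5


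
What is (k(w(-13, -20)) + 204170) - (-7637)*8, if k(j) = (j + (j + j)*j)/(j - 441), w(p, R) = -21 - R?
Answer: 117247571/442 ≈ 2.6527e+5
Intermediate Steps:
k(j) = (j + 2*j²)/(-441 + j) (k(j) = (j + (2*j)*j)/(-441 + j) = (j + 2*j²)/(-441 + j))
(k(w(-13, -20)) + 204170) - (-7637)*8 = ((-21 - 1*(-20))*(1 + 2*(-21 - 1*(-20)))/(-441 + (-21 - 1*(-20))) + 204170) - (-7637)*8 = ((-21 + 20)*(1 + 2*(-21 + 20))/(-441 + (-21 + 20)) + 204170) - 1*(-61096) = (-(1 + 2*(-1))/(-441 - 1) + 204170) + 61096 = (-1*(1 - 2)/(-442) + 204170) + 61096 = (-1*(-1/442)*(-1) + 204170) + 61096 = (-1/442 + 204170) + 61096 = 90243139/442 + 61096 = 117247571/442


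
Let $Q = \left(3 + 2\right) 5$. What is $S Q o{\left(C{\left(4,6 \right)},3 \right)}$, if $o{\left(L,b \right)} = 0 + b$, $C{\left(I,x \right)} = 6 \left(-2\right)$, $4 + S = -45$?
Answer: $-3675$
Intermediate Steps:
$S = -49$ ($S = -4 - 45 = -49$)
$C{\left(I,x \right)} = -12$
$o{\left(L,b \right)} = b$
$Q = 25$ ($Q = 5 \cdot 5 = 25$)
$S Q o{\left(C{\left(4,6 \right)},3 \right)} = \left(-49\right) 25 \cdot 3 = \left(-1225\right) 3 = -3675$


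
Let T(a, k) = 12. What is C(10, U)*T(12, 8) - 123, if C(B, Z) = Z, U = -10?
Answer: -243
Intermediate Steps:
C(10, U)*T(12, 8) - 123 = -10*12 - 123 = -120 - 123 = -243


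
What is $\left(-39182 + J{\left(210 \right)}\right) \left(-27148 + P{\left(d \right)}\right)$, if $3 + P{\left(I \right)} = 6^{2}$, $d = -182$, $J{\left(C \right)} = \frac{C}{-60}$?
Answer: $\frac{2125029665}{2} \approx 1.0625 \cdot 10^{9}$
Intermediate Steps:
$J{\left(C \right)} = - \frac{C}{60}$ ($J{\left(C \right)} = C \left(- \frac{1}{60}\right) = - \frac{C}{60}$)
$P{\left(I \right)} = 33$ ($P{\left(I \right)} = -3 + 6^{2} = -3 + 36 = 33$)
$\left(-39182 + J{\left(210 \right)}\right) \left(-27148 + P{\left(d \right)}\right) = \left(-39182 - \frac{7}{2}\right) \left(-27148 + 33\right) = \left(-39182 - \frac{7}{2}\right) \left(-27115\right) = \left(- \frac{78371}{2}\right) \left(-27115\right) = \frac{2125029665}{2}$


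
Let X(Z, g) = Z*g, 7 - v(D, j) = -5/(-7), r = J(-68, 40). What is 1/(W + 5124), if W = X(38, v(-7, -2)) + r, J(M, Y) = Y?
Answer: 7/37820 ≈ 0.00018509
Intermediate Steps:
r = 40
v(D, j) = 44/7 (v(D, j) = 7 - (-5)/(-7) = 7 - (-5)*(-1)/7 = 7 - 1*5/7 = 7 - 5/7 = 44/7)
W = 1952/7 (W = 38*(44/7) + 40 = 1672/7 + 40 = 1952/7 ≈ 278.86)
1/(W + 5124) = 1/(1952/7 + 5124) = 1/(37820/7) = 7/37820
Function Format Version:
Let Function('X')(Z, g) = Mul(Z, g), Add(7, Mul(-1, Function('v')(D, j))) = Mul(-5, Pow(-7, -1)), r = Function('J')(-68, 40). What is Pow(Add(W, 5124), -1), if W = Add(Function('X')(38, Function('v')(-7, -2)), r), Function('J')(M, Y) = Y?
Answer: Rational(7, 37820) ≈ 0.00018509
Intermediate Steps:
r = 40
Function('v')(D, j) = Rational(44, 7) (Function('v')(D, j) = Add(7, Mul(-1, Mul(-5, Pow(-7, -1)))) = Add(7, Mul(-1, Mul(-5, Rational(-1, 7)))) = Add(7, Mul(-1, Rational(5, 7))) = Add(7, Rational(-5, 7)) = Rational(44, 7))
W = Rational(1952, 7) (W = Add(Mul(38, Rational(44, 7)), 40) = Add(Rational(1672, 7), 40) = Rational(1952, 7) ≈ 278.86)
Pow(Add(W, 5124), -1) = Pow(Add(Rational(1952, 7), 5124), -1) = Pow(Rational(37820, 7), -1) = Rational(7, 37820)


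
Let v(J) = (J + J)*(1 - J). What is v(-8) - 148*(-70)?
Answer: 10216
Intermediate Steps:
v(J) = 2*J*(1 - J) (v(J) = (2*J)*(1 - J) = 2*J*(1 - J))
v(-8) - 148*(-70) = 2*(-8)*(1 - 1*(-8)) - 148*(-70) = 2*(-8)*(1 + 8) + 10360 = 2*(-8)*9 + 10360 = -144 + 10360 = 10216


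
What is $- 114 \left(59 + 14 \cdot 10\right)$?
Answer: $-22686$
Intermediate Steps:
$- 114 \left(59 + 14 \cdot 10\right) = - 114 \left(59 + 140\right) = \left(-114\right) 199 = -22686$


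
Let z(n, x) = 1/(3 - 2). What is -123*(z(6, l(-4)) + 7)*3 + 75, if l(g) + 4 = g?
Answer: -2877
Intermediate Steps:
l(g) = -4 + g
z(n, x) = 1 (z(n, x) = 1/1 = 1)
-123*(z(6, l(-4)) + 7)*3 + 75 = -123*(1 + 7)*3 + 75 = -984*3 + 75 = -123*24 + 75 = -2952 + 75 = -2877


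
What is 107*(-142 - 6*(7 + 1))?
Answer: -20330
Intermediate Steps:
107*(-142 - 6*(7 + 1)) = 107*(-142 - 6*8) = 107*(-142 - 48) = 107*(-190) = -20330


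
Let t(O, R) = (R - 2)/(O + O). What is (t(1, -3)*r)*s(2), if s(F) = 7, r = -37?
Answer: 1295/2 ≈ 647.50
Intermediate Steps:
t(O, R) = (-2 + R)/(2*O) (t(O, R) = (-2 + R)/((2*O)) = (-2 + R)*(1/(2*O)) = (-2 + R)/(2*O))
(t(1, -3)*r)*s(2) = (((1/2)*(-2 - 3)/1)*(-37))*7 = (((1/2)*1*(-5))*(-37))*7 = -5/2*(-37)*7 = (185/2)*7 = 1295/2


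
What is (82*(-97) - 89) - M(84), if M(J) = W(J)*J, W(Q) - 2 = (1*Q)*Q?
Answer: -600915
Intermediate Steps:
W(Q) = 2 + Q² (W(Q) = 2 + (1*Q)*Q = 2 + Q*Q = 2 + Q²)
M(J) = J*(2 + J²) (M(J) = (2 + J²)*J = J*(2 + J²))
(82*(-97) - 89) - M(84) = (82*(-97) - 89) - 84*(2 + 84²) = (-7954 - 89) - 84*(2 + 7056) = -8043 - 84*7058 = -8043 - 1*592872 = -8043 - 592872 = -600915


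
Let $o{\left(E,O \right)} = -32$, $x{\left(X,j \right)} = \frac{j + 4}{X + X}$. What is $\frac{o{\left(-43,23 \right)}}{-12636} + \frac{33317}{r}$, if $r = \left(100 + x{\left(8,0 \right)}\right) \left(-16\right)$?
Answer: $- \frac{105235571}{5067036} \approx -20.769$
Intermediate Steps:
$x{\left(X,j \right)} = \frac{4 + j}{2 X}$
$r = -1604$ ($r = \left(100 + \frac{4 + 0}{2 \cdot 8}\right) \left(-16\right) = \left(100 + \frac{1}{2} \cdot \frac{1}{8} \cdot 4\right) \left(-16\right) = \left(100 + \frac{1}{4}\right) \left(-16\right) = \frac{401}{4} \left(-16\right) = -1604$)
$\frac{o{\left(-43,23 \right)}}{-12636} + \frac{33317}{r} = - \frac{32}{-12636} + \frac{33317}{-1604} = \left(-32\right) \left(- \frac{1}{12636}\right) + 33317 \left(- \frac{1}{1604}\right) = \frac{8}{3159} - \frac{33317}{1604} = - \frac{105235571}{5067036}$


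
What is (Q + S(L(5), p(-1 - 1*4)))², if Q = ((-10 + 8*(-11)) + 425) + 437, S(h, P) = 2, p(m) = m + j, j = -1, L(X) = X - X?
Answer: 586756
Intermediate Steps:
L(X) = 0
p(m) = -1 + m (p(m) = m - 1 = -1 + m)
Q = 764 (Q = ((-10 - 88) + 425) + 437 = (-98 + 425) + 437 = 327 + 437 = 764)
(Q + S(L(5), p(-1 - 1*4)))² = (764 + 2)² = 766² = 586756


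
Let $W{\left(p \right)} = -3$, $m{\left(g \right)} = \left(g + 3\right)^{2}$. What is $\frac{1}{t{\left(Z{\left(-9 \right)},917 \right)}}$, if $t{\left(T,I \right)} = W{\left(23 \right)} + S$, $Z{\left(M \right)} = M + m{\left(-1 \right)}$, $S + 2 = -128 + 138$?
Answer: $\frac{1}{5} \approx 0.2$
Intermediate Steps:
$m{\left(g \right)} = \left(3 + g\right)^{2}$
$S = 8$ ($S = -2 + \left(-128 + 138\right) = -2 + 10 = 8$)
$Z{\left(M \right)} = 4 + M$ ($Z{\left(M \right)} = M + \left(3 - 1\right)^{2} = M + 2^{2} = M + 4 = 4 + M$)
$t{\left(T,I \right)} = 5$ ($t{\left(T,I \right)} = -3 + 8 = 5$)
$\frac{1}{t{\left(Z{\left(-9 \right)},917 \right)}} = \frac{1}{5}$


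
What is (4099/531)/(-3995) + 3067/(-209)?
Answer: -6507021806/443361105 ≈ -14.677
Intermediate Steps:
(4099/531)/(-3995) + 3067/(-209) = (4099*(1/531))*(-1/3995) + 3067*(-1/209) = (4099/531)*(-1/3995) - 3067/209 = -4099/2121345 - 3067/209 = -6507021806/443361105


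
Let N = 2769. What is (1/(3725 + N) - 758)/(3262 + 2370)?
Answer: -4922451/36574208 ≈ -0.13459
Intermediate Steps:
(1/(3725 + N) - 758)/(3262 + 2370) = (1/(3725 + 2769) - 758)/(3262 + 2370) = (1/6494 - 758)/5632 = (1/6494 - 758)*(1/5632) = -4922451/6494*1/5632 = -4922451/36574208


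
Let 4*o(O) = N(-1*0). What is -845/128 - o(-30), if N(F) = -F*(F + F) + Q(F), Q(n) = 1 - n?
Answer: -877/128 ≈ -6.8516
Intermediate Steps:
N(F) = 1 - F - 2*F**2 (N(F) = -F*(F + F) + (1 - F) = -F*2*F + (1 - F) = -2*F**2 + (1 - F) = 1 - F - 2*F**2)
o(O) = 1/4 (o(O) = (1 - (-1)*0 - 2*(-1*0)**2)/4 = (1 - 1*0 - 2*0**2)/4 = (1 + 0 - 2*0)/4 = (1 + 0 + 0)/4 = (1/4)*1 = 1/4)
-845/128 - o(-30) = -845/128 - 1*1/4 = -845/128 - 1/4 = -877/128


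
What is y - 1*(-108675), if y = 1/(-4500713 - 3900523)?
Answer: 913004322299/8401236 ≈ 1.0868e+5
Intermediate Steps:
y = -1/8401236 (y = 1/(-8401236) = -1/8401236 ≈ -1.1903e-7)
y - 1*(-108675) = -1/8401236 - 1*(-108675) = -1/8401236 + 108675 = 913004322299/8401236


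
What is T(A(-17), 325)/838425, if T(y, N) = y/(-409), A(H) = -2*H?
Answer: -34/342915825 ≈ -9.9150e-8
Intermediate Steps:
T(y, N) = -y/409 (T(y, N) = y*(-1/409) = -y/409)
T(A(-17), 325)/838425 = -(-2)*(-17)/409/838425 = -1/409*34*(1/838425) = -34/409*1/838425 = -34/342915825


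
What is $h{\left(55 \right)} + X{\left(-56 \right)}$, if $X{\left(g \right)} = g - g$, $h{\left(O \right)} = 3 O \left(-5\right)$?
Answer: $-825$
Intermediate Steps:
$h{\left(O \right)} = - 15 O$
$X{\left(g \right)} = 0$
$h{\left(55 \right)} + X{\left(-56 \right)} = \left(-15\right) 55 + 0 = -825 + 0 = -825$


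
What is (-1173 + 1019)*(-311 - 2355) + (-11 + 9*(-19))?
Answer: 410382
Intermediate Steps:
(-1173 + 1019)*(-311 - 2355) + (-11 + 9*(-19)) = -154*(-2666) + (-11 - 171) = 410564 - 182 = 410382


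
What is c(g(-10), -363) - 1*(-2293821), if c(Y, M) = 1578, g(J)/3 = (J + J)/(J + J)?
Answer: 2295399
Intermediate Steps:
g(J) = 3 (g(J) = 3*((J + J)/(J + J)) = 3*((2*J)/((2*J))) = 3*((2*J)*(1/(2*J))) = 3*1 = 3)
c(g(-10), -363) - 1*(-2293821) = 1578 - 1*(-2293821) = 1578 + 2293821 = 2295399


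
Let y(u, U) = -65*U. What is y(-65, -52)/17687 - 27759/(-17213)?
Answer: 549153373/304446331 ≈ 1.8038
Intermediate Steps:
y(-65, -52)/17687 - 27759/(-17213) = -65*(-52)/17687 - 27759/(-17213) = 3380*(1/17687) - 27759*(-1/17213) = 3380/17687 + 27759/17213 = 549153373/304446331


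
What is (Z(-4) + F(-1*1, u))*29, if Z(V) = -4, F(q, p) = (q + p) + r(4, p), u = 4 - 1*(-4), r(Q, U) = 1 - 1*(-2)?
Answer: 174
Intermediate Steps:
r(Q, U) = 3 (r(Q, U) = 1 + 2 = 3)
u = 8 (u = 4 + 4 = 8)
F(q, p) = 3 + p + q (F(q, p) = (q + p) + 3 = (p + q) + 3 = 3 + p + q)
(Z(-4) + F(-1*1, u))*29 = (-4 + (3 + 8 - 1*1))*29 = (-4 + (3 + 8 - 1))*29 = (-4 + 10)*29 = 6*29 = 174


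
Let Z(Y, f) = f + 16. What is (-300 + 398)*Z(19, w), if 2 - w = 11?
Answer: 686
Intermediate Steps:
w = -9 (w = 2 - 1*11 = 2 - 11 = -9)
Z(Y, f) = 16 + f
(-300 + 398)*Z(19, w) = (-300 + 398)*(16 - 9) = 98*7 = 686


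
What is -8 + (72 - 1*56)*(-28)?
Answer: -456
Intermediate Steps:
-8 + (72 - 1*56)*(-28) = -8 + (72 - 56)*(-28) = -8 + 16*(-28) = -8 - 448 = -456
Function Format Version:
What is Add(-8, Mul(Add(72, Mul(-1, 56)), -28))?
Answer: -456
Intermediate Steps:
Add(-8, Mul(Add(72, Mul(-1, 56)), -28)) = Add(-8, Mul(Add(72, -56), -28)) = Add(-8, Mul(16, -28)) = Add(-8, -448) = -456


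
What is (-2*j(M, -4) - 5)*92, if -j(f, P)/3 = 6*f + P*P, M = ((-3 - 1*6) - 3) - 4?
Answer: -44620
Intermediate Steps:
M = -16 (M = ((-3 - 6) - 3) - 4 = (-9 - 3) - 4 = -12 - 4 = -16)
j(f, P) = -18*f - 3*P² (j(f, P) = -3*(6*f + P*P) = -3*(6*f + P²) = -3*(P² + 6*f) = -18*f - 3*P²)
(-2*j(M, -4) - 5)*92 = (-2*(-18*(-16) - 3*(-4)²) - 5)*92 = (-2*(288 - 3*16) - 5)*92 = (-2*(288 - 48) - 5)*92 = (-2*240 - 5)*92 = (-480 - 5)*92 = -485*92 = -44620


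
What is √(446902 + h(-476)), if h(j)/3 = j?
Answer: 19*√1234 ≈ 667.44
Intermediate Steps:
h(j) = 3*j
√(446902 + h(-476)) = √(446902 + 3*(-476)) = √(446902 - 1428) = √445474 = 19*√1234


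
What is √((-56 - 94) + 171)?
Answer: √21 ≈ 4.5826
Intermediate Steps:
√((-56 - 94) + 171) = √(-150 + 171) = √21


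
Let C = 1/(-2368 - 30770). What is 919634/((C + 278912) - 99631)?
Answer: 30474831492/5941013777 ≈ 5.1296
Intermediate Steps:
C = -1/33138 (C = 1/(-33138) = -1/33138 ≈ -3.0177e-5)
919634/((C + 278912) - 99631) = 919634/((-1/33138 + 278912) - 99631) = 919634/(9242585855/33138 - 99631) = 919634/(5941013777/33138) = 919634*(33138/5941013777) = 30474831492/5941013777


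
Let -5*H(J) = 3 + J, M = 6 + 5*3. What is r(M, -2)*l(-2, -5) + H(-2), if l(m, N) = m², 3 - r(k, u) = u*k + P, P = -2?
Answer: 939/5 ≈ 187.80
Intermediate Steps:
M = 21 (M = 6 + 15 = 21)
r(k, u) = 5 - k*u (r(k, u) = 3 - (u*k - 2) = 3 - (k*u - 2) = 3 - (-2 + k*u) = 3 + (2 - k*u) = 5 - k*u)
H(J) = -⅗ - J/5 (H(J) = -(3 + J)/5 = -⅗ - J/5)
r(M, -2)*l(-2, -5) + H(-2) = (5 - 1*21*(-2))*(-2)² + (-⅗ - ⅕*(-2)) = (5 + 42)*4 + (-⅗ + ⅖) = 47*4 - ⅕ = 188 - ⅕ = 939/5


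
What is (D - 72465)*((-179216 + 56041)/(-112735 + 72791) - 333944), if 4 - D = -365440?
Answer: -3908028118917819/39944 ≈ -9.7838e+10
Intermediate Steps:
D = 365444 (D = 4 - 1*(-365440) = 4 + 365440 = 365444)
(D - 72465)*((-179216 + 56041)/(-112735 + 72791) - 333944) = (365444 - 72465)*((-179216 + 56041)/(-112735 + 72791) - 333944) = 292979*(-123175/(-39944) - 333944) = 292979*(-123175*(-1/39944) - 333944) = 292979*(123175/39944 - 333944) = 292979*(-13338935961/39944) = -3908028118917819/39944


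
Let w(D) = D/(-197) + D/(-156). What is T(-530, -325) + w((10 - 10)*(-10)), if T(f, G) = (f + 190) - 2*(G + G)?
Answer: 960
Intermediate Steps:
T(f, G) = 190 + f - 4*G (T(f, G) = (190 + f) - 4*G = 190 + f - 4*G)
w(D) = -353*D/30732 (w(D) = D*(-1/197) + D*(-1/156) = -D/197 - D/156 = -353*D/30732)
T(-530, -325) + w((10 - 10)*(-10)) = (190 - 530 - 4*(-325)) - 353*(10 - 10)*(-10)/30732 = (190 - 530 + 1300) - 0*(-10) = 960 - 353/30732*0 = 960 + 0 = 960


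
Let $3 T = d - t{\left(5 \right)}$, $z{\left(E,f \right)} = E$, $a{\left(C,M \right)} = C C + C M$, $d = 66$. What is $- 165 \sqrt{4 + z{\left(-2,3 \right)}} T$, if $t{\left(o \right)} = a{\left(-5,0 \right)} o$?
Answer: $3245 \sqrt{2} \approx 4589.1$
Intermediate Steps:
$a{\left(C,M \right)} = C^{2} + C M$
$t{\left(o \right)} = 25 o$ ($t{\left(o \right)} = - 5 \left(-5 + 0\right) o = \left(-5\right) \left(-5\right) o = 25 o$)
$T = - \frac{59}{3}$ ($T = \frac{66 - 25 \cdot 5}{3} = \frac{66 - 125}{3} = \frac{1}{3} \left(-59\right) = - \frac{59}{3} \approx -19.667$)
$- 165 \sqrt{4 + z{\left(-2,3 \right)}} T = - 165 \sqrt{4 - 2} \left(- \frac{59}{3}\right) = - 165 \sqrt{2} \left(- \frac{59}{3}\right) = - 165 \left(- \frac{59 \sqrt{2}}{3}\right) = 3245 \sqrt{2}$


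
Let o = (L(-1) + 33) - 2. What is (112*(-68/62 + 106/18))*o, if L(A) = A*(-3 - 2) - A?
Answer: 5540528/279 ≈ 19859.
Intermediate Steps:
L(A) = -6*A (L(A) = A*(-5) - A = -5*A - A = -6*A)
o = 37 (o = (-6*(-1) + 33) - 2 = (6 + 33) - 2 = 39 - 2 = 37)
(112*(-68/62 + 106/18))*o = (112*(-68/62 + 106/18))*37 = (112*(-68*1/62 + 106*(1/18)))*37 = (112*(-34/31 + 53/9))*37 = (112*(1337/279))*37 = (149744/279)*37 = 5540528/279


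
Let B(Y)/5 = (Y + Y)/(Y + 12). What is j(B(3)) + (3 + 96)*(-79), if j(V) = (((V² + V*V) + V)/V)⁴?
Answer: -7196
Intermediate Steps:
B(Y) = 10*Y/(12 + Y) (B(Y) = 5*((Y + Y)/(Y + 12)) = 5*((2*Y)/(12 + Y)) = 5*(2*Y/(12 + Y)) = 10*Y/(12 + Y))
j(V) = (V + 2*V²)⁴/V⁴ (j(V) = (((V² + V²) + V)/V)⁴ = ((2*V² + V)/V)⁴ = ((V + 2*V²)/V)⁴ = (V + 2*V²)⁴/V⁴)
j(B(3)) + (3 + 96)*(-79) = (1 + 2*(10*3/(12 + 3)))⁴ + (3 + 96)*(-79) = (1 + 2*(10*3/15))⁴ + 99*(-79) = (1 + 2*(10*3*(1/15)))⁴ - 7821 = (1 + 2*2)⁴ - 7821 = (1 + 4)⁴ - 7821 = 5⁴ - 7821 = 625 - 7821 = -7196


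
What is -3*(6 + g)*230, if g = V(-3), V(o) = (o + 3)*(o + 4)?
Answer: -4140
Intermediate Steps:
V(o) = (3 + o)*(4 + o)
g = 0 (g = 12 + (-3)**2 + 7*(-3) = 12 + 9 - 21 = 0)
-3*(6 + g)*230 = -3*(6 + 0)*230 = -3*6*230 = -18*230 = -4140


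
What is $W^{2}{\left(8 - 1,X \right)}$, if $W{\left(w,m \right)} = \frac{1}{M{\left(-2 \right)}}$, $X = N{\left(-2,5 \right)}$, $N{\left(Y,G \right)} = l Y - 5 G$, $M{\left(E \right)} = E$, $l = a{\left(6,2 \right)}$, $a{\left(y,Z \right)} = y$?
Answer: $\frac{1}{4} \approx 0.25$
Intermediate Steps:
$l = 6$
$N{\left(Y,G \right)} = - 5 G + 6 Y$ ($N{\left(Y,G \right)} = 6 Y - 5 G = - 5 G + 6 Y$)
$X = -37$ ($X = \left(-5\right) 5 + 6 \left(-2\right) = -25 - 12 = -37$)
$W{\left(w,m \right)} = - \frac{1}{2}$ ($W{\left(w,m \right)} = \frac{1}{-2} = - \frac{1}{2}$)
$W^{2}{\left(8 - 1,X \right)} = \left(- \frac{1}{2}\right)^{2} = \frac{1}{4}$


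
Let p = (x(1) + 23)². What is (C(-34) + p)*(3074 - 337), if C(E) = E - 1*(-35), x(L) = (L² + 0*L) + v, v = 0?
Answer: 1579249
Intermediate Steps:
x(L) = L² (x(L) = (L² + 0*L) + 0 = (L² + 0) + 0 = L² + 0 = L²)
C(E) = 35 + E (C(E) = E + 35 = 35 + E)
p = 576 (p = (1² + 23)² = (1 + 23)² = 24² = 576)
(C(-34) + p)*(3074 - 337) = ((35 - 34) + 576)*(3074 - 337) = (1 + 576)*2737 = 577*2737 = 1579249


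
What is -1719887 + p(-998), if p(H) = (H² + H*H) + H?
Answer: 271123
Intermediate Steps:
p(H) = H + 2*H² (p(H) = (H² + H²) + H = 2*H² + H = H + 2*H²)
-1719887 + p(-998) = -1719887 - 998*(1 + 2*(-998)) = -1719887 - 998*(1 - 1996) = -1719887 - 998*(-1995) = -1719887 + 1991010 = 271123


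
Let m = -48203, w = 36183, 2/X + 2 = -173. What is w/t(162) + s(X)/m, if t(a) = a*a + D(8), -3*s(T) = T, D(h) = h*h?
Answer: 915667750609/665765375100 ≈ 1.3754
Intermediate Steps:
X = -2/175 (X = 2/(-2 - 173) = 2/(-175) = 2*(-1/175) = -2/175 ≈ -0.011429)
D(h) = h²
s(T) = -T/3
t(a) = 64 + a² (t(a) = a*a + 8² = a² + 64 = 64 + a²)
w/t(162) + s(X)/m = 36183/(64 + 162²) - ⅓*(-2/175)/(-48203) = 36183/(64 + 26244) + (2/525)*(-1/48203) = 36183/26308 - 2/25306575 = 915667750609/665765375100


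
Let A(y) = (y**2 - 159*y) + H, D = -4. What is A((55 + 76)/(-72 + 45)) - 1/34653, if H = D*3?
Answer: 6593264353/8420679 ≈ 782.98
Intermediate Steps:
H = -12 (H = -4*3 = -12)
A(y) = -12 + y**2 - 159*y (A(y) = (y**2 - 159*y) - 12 = -12 + y**2 - 159*y)
A((55 + 76)/(-72 + 45)) - 1/34653 = (-12 + ((55 + 76)/(-72 + 45))**2 - 159*(55 + 76)/(-72 + 45)) - 1/34653 = (-12 + (131/(-27))**2 - 20829/(-27)) - 1*1/34653 = (-12 + (131*(-1/27))**2 - 20829*(-1)/27) - 1/34653 = (-12 + (-131/27)**2 - 159*(-131/27)) - 1/34653 = (-12 + 17161/729 + 6943/9) - 1/34653 = 570796/729 - 1/34653 = 6593264353/8420679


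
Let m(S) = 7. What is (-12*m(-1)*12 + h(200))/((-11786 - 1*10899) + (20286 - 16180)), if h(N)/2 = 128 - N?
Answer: 384/6193 ≈ 0.062006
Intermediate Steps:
h(N) = 256 - 2*N (h(N) = 2*(128 - N) = 256 - 2*N)
(-12*m(-1)*12 + h(200))/((-11786 - 1*10899) + (20286 - 16180)) = (-12*7*12 + (256 - 2*200))/((-11786 - 1*10899) + (20286 - 16180)) = (-84*12 + (256 - 400))/((-11786 - 10899) + 4106) = (-1008 - 144)/(-22685 + 4106) = -1152/(-18579) = -1152*(-1/18579) = 384/6193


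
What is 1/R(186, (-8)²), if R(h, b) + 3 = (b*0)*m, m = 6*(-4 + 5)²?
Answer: -⅓ ≈ -0.33333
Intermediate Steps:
m = 6 (m = 6*1² = 6*1 = 6)
R(h, b) = -3 (R(h, b) = -3 + (b*0)*6 = -3 + 0*6 = -3 + 0 = -3)
1/R(186, (-8)²) = 1/(-3) = -⅓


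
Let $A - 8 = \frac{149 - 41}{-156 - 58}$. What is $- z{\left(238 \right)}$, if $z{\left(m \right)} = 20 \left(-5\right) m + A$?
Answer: $\frac{2545798}{107} \approx 23793.0$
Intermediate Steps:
$A = \frac{802}{107}$ ($A = 8 + \frac{149 - 41}{-156 - 58} = 8 + \frac{108}{-214} = 8 + 108 \left(- \frac{1}{214}\right) = 8 - \frac{54}{107} = \frac{802}{107} \approx 7.4953$)
$z{\left(m \right)} = \frac{802}{107} - 100 m$ ($z{\left(m \right)} = 20 \left(-5\right) m + \frac{802}{107} = - 100 m + \frac{802}{107} = \frac{802}{107} - 100 m$)
$- z{\left(238 \right)} = - (\frac{802}{107} - 23800) = \left(-1\right) \left(- \frac{2545798}{107}\right) = \frac{2545798}{107}$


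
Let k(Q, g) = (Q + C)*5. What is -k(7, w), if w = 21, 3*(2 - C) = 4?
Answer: -115/3 ≈ -38.333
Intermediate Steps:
C = 2/3 (C = 2 - 1/3*4 = 2 - 4/3 = 2/3 ≈ 0.66667)
k(Q, g) = 10/3 + 5*Q (k(Q, g) = (Q + 2/3)*5 = (2/3 + Q)*5 = 10/3 + 5*Q)
-k(7, w) = -(10/3 + 5*7) = -(10/3 + 35) = -1*115/3 = -115/3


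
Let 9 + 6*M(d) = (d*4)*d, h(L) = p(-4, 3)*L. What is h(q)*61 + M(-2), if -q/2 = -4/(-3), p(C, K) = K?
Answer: -2921/6 ≈ -486.83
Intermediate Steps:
q = -8/3 (q = -(-8)/(-3) = -(-8)*(-1)/3 = -2*4/3 = -8/3 ≈ -2.6667)
h(L) = 3*L
M(d) = -3/2 + 2*d**2/3 (M(d) = -3/2 + ((d*4)*d)/6 = -3/2 + ((4*d)*d)/6 = -3/2 + (4*d**2)/6 = -3/2 + 2*d**2/3)
h(q)*61 + M(-2) = (3*(-8/3))*61 + (-3/2 + (2/3)*(-2)**2) = -8*61 + (-3/2 + (2/3)*4) = -488 + (-3/2 + 8/3) = -488 + 7/6 = -2921/6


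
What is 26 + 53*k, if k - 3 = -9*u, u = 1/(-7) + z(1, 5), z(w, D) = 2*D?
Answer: -31618/7 ≈ -4516.9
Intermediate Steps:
u = 69/7 (u = 1/(-7) + 2*5 = -1/7 + 10 = 69/7 ≈ 9.8571)
k = -600/7 (k = 3 - 9*69/7 = 3 - 621/7 = -600/7 ≈ -85.714)
26 + 53*k = 26 + 53*(-600/7) = 26 - 31800/7 = -31618/7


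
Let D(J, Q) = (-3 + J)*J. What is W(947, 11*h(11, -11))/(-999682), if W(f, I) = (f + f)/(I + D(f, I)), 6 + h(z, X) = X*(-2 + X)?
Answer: -947/447595119475 ≈ -2.1158e-9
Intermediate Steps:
D(J, Q) = J*(-3 + J)
h(z, X) = -6 + X*(-2 + X)
W(f, I) = 2*f/(I + f*(-3 + f)) (W(f, I) = (f + f)/(I + f*(-3 + f)) = (2*f)/(I + f*(-3 + f)) = 2*f/(I + f*(-3 + f)))
W(947, 11*h(11, -11))/(-999682) = (2*947/(11*(-6 + (-11)² - 2*(-11)) + 947*(-3 + 947)))/(-999682) = (2*947/(11*(-6 + 121 + 22) + 947*944))*(-1/999682) = (2*947/(11*137 + 893968))*(-1/999682) = (2*947/(1507 + 893968))*(-1/999682) = (2*947/895475)*(-1/999682) = (2*947*(1/895475))*(-1/999682) = (1894/895475)*(-1/999682) = -947/447595119475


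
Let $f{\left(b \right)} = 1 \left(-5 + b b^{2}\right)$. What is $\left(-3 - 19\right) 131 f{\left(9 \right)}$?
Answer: $-2086568$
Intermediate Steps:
$f{\left(b \right)} = -5 + b^{3}$ ($f{\left(b \right)} = 1 \left(-5 + b^{3}\right) = -5 + b^{3}$)
$\left(-3 - 19\right) 131 f{\left(9 \right)} = \left(-3 - 19\right) 131 \left(-5 + 9^{3}\right) = \left(-22\right) 131 \left(-5 + 729\right) = \left(-2882\right) 724 = -2086568$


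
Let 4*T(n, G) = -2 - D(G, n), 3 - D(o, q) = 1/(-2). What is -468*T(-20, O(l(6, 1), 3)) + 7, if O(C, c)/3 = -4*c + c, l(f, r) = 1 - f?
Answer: 1301/2 ≈ 650.50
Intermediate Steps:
D(o, q) = 7/2 (D(o, q) = 3 - 1/(-2) = 3 - 1*(-½) = 3 + ½ = 7/2)
O(C, c) = -9*c (O(C, c) = 3*(-4*c + c) = 3*(-3*c) = -9*c)
T(n, G) = -11/8 (T(n, G) = (-2 - 1*7/2)/4 = (-2 - 7/2)/4 = (¼)*(-11/2) = -11/8)
-468*T(-20, O(l(6, 1), 3)) + 7 = -468*(-11/8) + 7 = 1287/2 + 7 = 1301/2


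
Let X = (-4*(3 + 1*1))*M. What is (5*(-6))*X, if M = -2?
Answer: -960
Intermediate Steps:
X = 32 (X = -4*(3 + 1*1)*(-2) = -4*(3 + 1)*(-2) = -4*4*(-2) = -16*(-2) = 32)
(5*(-6))*X = (5*(-6))*32 = -30*32 = -960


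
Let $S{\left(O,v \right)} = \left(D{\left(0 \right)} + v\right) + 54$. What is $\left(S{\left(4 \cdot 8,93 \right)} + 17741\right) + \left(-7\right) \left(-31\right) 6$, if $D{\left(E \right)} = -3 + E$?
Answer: $19187$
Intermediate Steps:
$S{\left(O,v \right)} = 51 + v$ ($S{\left(O,v \right)} = \left(\left(-3 + 0\right) + v\right) + 54 = \left(-3 + v\right) + 54 = 51 + v$)
$\left(S{\left(4 \cdot 8,93 \right)} + 17741\right) + \left(-7\right) \left(-31\right) 6 = \left(\left(51 + 93\right) + 17741\right) + \left(-7\right) \left(-31\right) 6 = \left(144 + 17741\right) + 217 \cdot 6 = 17885 + 1302 = 19187$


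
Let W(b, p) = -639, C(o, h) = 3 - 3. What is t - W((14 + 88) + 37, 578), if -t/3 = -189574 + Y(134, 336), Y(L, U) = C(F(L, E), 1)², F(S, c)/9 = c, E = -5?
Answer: 569361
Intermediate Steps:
F(S, c) = 9*c
C(o, h) = 0
Y(L, U) = 0 (Y(L, U) = 0² = 0)
t = 568722 (t = -3*(-189574 + 0) = -3*(-189574) = 568722)
t - W((14 + 88) + 37, 578) = 568722 - 1*(-639) = 568722 + 639 = 569361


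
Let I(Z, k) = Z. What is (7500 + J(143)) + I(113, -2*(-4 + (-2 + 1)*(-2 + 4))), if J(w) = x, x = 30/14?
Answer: 53306/7 ≈ 7615.1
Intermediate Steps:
x = 15/7 (x = 30*(1/14) = 15/7 ≈ 2.1429)
J(w) = 15/7
(7500 + J(143)) + I(113, -2*(-4 + (-2 + 1)*(-2 + 4))) = (7500 + 15/7) + 113 = 52515/7 + 113 = 53306/7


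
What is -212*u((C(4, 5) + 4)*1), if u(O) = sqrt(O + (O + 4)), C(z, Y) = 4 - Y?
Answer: -212*sqrt(10) ≈ -670.40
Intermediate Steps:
u(O) = sqrt(4 + 2*O) (u(O) = sqrt(O + (4 + O)) = sqrt(4 + 2*O))
-212*u((C(4, 5) + 4)*1) = -212*sqrt(4 + 2*(((4 - 1*5) + 4)*1)) = -212*sqrt(4 + 2*(((4 - 5) + 4)*1)) = -212*sqrt(4 + 2*((-1 + 4)*1)) = -212*sqrt(4 + 2*(3*1)) = -212*sqrt(4 + 2*3) = -212*sqrt(4 + 6) = -212*sqrt(10)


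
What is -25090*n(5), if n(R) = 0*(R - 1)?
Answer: 0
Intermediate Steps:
n(R) = 0 (n(R) = 0*(-1 + R) = 0)
-25090*n(5) = -25090*0 = 0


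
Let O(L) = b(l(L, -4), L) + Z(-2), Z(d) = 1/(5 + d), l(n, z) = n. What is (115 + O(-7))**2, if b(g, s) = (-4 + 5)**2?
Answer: 121801/9 ≈ 13533.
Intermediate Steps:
b(g, s) = 1 (b(g, s) = 1**2 = 1)
O(L) = 4/3 (O(L) = 1 + 1/(5 - 2) = 1 + 1/3 = 4/3)
(115 + O(-7))**2 = (115 + 4/3)**2 = (349/3)**2 = 121801/9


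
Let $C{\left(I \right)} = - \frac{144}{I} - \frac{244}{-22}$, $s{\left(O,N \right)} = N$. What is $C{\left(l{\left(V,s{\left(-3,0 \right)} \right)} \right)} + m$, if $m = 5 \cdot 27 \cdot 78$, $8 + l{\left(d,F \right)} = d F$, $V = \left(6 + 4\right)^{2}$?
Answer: $\frac{116150}{11} \approx 10559.0$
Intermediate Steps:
$V = 100$ ($V = 10^{2} = 100$)
$l{\left(d,F \right)} = -8 + F d$ ($l{\left(d,F \right)} = -8 + d F = -8 + F d$)
$C{\left(I \right)} = \frac{122}{11} - \frac{144}{I}$ ($C{\left(I \right)} = - \frac{144}{I} - - \frac{122}{11} = - \frac{144}{I} + \frac{122}{11} = \frac{122}{11} - \frac{144}{I}$)
$m = 10530$ ($m = 135 \cdot 78 = 10530$)
$C{\left(l{\left(V,s{\left(-3,0 \right)} \right)} \right)} + m = \left(\frac{122}{11} - \frac{144}{-8 + 0 \cdot 100}\right) + 10530 = \left(\frac{122}{11} - \frac{144}{-8 + 0}\right) + 10530 = \left(\frac{122}{11} - \frac{144}{-8}\right) + 10530 = \left(\frac{122}{11} - -18\right) + 10530 = \left(\frac{122}{11} + 18\right) + 10530 = \frac{320}{11} + 10530 = \frac{116150}{11}$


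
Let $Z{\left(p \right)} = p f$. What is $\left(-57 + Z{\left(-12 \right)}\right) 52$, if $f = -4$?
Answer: $-468$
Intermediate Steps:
$Z{\left(p \right)} = - 4 p$ ($Z{\left(p \right)} = p \left(-4\right) = - 4 p$)
$\left(-57 + Z{\left(-12 \right)}\right) 52 = \left(-57 - -48\right) 52 = \left(-57 + 48\right) 52 = \left(-9\right) 52 = -468$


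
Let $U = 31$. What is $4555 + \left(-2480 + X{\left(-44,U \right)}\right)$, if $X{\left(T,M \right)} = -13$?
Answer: $2062$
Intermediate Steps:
$4555 + \left(-2480 + X{\left(-44,U \right)}\right) = 4555 - 2493 = 2062$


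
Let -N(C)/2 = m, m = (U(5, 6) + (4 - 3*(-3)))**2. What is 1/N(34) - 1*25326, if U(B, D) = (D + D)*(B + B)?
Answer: -895983229/35378 ≈ -25326.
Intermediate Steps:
U(B, D) = 4*B*D (U(B, D) = (2*D)*(2*B) = 4*B*D)
m = 17689 (m = (4*5*6 + (4 - 3*(-3)))**2 = (120 + (4 + 9))**2 = (120 + 13)**2 = 133**2 = 17689)
N(C) = -35378 (N(C) = -2*17689 = -35378)
1/N(34) - 1*25326 = 1/(-35378) - 1*25326 = -1/35378 - 25326 = -895983229/35378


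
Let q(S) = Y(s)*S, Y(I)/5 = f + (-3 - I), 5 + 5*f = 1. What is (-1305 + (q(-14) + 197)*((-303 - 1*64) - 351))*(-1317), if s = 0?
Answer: 439534263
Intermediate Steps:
f = -4/5 (f = -1 + (1/5)*1 = -1 + 1/5 = -4/5 ≈ -0.80000)
Y(I) = -19 - 5*I (Y(I) = 5*(-4/5 + (-3 - I)) = 5*(-19/5 - I) = -19 - 5*I)
q(S) = -19*S (q(S) = (-19 - 5*0)*S = (-19 + 0)*S = -19*S)
(-1305 + (q(-14) + 197)*((-303 - 1*64) - 351))*(-1317) = (-1305 + (-19*(-14) + 197)*((-303 - 1*64) - 351))*(-1317) = (-1305 + (266 + 197)*((-303 - 64) - 351))*(-1317) = (-1305 + 463*(-367 - 351))*(-1317) = (-1305 + 463*(-718))*(-1317) = (-1305 - 332434)*(-1317) = -333739*(-1317) = 439534263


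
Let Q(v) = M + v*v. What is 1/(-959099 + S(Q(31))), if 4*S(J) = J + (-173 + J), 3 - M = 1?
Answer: -4/3834643 ≈ -1.0431e-6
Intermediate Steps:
M = 2 (M = 3 - 1*1 = 3 - 1 = 2)
Q(v) = 2 + v² (Q(v) = 2 + v*v = 2 + v²)
S(J) = -173/4 + J/2 (S(J) = (J + (-173 + J))/4 = (-173 + 2*J)/4 = -173/4 + J/2)
1/(-959099 + S(Q(31))) = 1/(-959099 + (-173/4 + (2 + 31²)/2)) = 1/(-959099 + (-173/4 + (2 + 961)/2)) = 1/(-959099 + (-173/4 + (½)*963)) = 1/(-959099 + (-173/4 + 963/2)) = 1/(-959099 + 1753/4) = 1/(-3834643/4) = -4/3834643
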